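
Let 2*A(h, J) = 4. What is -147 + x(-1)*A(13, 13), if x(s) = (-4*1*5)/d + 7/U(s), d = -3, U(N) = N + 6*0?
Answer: -443/3 ≈ -147.67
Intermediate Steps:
A(h, J) = 2 (A(h, J) = (1/2)*4 = 2)
U(N) = N (U(N) = N + 0 = N)
x(s) = 20/3 + 7/s (x(s) = (-4*1*5)/(-3) + 7/s = -4*5*(-1/3) + 7/s = -20*(-1/3) + 7/s = 20/3 + 7/s)
-147 + x(-1)*A(13, 13) = -147 + (20/3 + 7/(-1))*2 = -147 + (20/3 + 7*(-1))*2 = -147 + (20/3 - 7)*2 = -147 - 1/3*2 = -147 - 2/3 = -443/3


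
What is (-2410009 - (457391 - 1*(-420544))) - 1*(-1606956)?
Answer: -1680988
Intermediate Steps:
(-2410009 - (457391 - 1*(-420544))) - 1*(-1606956) = (-2410009 - (457391 + 420544)) + 1606956 = (-2410009 - 1*877935) + 1606956 = (-2410009 - 877935) + 1606956 = -3287944 + 1606956 = -1680988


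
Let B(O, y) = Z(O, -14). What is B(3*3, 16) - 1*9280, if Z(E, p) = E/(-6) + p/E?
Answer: -167095/18 ≈ -9283.1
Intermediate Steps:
Z(E, p) = -E/6 + p/E (Z(E, p) = E*(-⅙) + p/E = -E/6 + p/E)
B(O, y) = -14/O - O/6 (B(O, y) = -O/6 - 14/O = -14/O - O/6)
B(3*3, 16) - 1*9280 = (-14/(3*3) - 3/2) - 1*9280 = (-14/9 - ⅙*9) - 9280 = (-14*⅑ - 3/2) - 9280 = (-14/9 - 3/2) - 9280 = -55/18 - 9280 = -167095/18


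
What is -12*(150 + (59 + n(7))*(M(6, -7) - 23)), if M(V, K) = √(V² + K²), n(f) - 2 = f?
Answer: 16968 - 816*√85 ≈ 9444.8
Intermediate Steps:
n(f) = 2 + f
M(V, K) = √(K² + V²)
-12*(150 + (59 + n(7))*(M(6, -7) - 23)) = -12*(150 + (59 + (2 + 7))*(√((-7)² + 6²) - 23)) = -12*(150 + (59 + 9)*(√(49 + 36) - 23)) = -12*(150 + 68*(√85 - 23)) = -12*(150 + 68*(-23 + √85)) = -12*(150 + (-1564 + 68*√85)) = -12*(-1414 + 68*√85) = 16968 - 816*√85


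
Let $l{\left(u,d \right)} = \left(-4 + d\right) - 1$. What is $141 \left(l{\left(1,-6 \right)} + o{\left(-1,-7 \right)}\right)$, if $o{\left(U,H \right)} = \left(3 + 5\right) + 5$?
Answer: $282$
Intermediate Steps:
$o{\left(U,H \right)} = 13$ ($o{\left(U,H \right)} = 8 + 5 = 13$)
$l{\left(u,d \right)} = -5 + d$
$141 \left(l{\left(1,-6 \right)} + o{\left(-1,-7 \right)}\right) = 141 \left(\left(-5 - 6\right) + 13\right) = 141 \left(-11 + 13\right) = 141 \cdot 2 = 282$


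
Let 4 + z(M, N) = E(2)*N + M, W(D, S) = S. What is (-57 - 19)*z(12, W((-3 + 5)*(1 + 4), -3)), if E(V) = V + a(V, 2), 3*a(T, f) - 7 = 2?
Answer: 532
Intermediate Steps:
a(T, f) = 3 (a(T, f) = 7/3 + (⅓)*2 = 7/3 + ⅔ = 3)
E(V) = 3 + V (E(V) = V + 3 = 3 + V)
z(M, N) = -4 + M + 5*N (z(M, N) = -4 + ((3 + 2)*N + M) = -4 + (5*N + M) = -4 + (M + 5*N) = -4 + M + 5*N)
(-57 - 19)*z(12, W((-3 + 5)*(1 + 4), -3)) = (-57 - 19)*(-4 + 12 + 5*(-3)) = -76*(-4 + 12 - 15) = -76*(-7) = 532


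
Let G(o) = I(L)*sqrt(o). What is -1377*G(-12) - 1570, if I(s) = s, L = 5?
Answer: -1570 - 13770*I*sqrt(3) ≈ -1570.0 - 23850.0*I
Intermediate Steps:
G(o) = 5*sqrt(o)
-1377*G(-12) - 1570 = -6885*sqrt(-12) - 1570 = -6885*2*I*sqrt(3) - 1570 = -13770*I*sqrt(3) - 1570 = -1570 - 13770*I*sqrt(3)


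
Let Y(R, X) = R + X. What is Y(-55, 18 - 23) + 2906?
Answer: 2846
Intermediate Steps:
Y(-55, 18 - 23) + 2906 = (-55 + (18 - 23)) + 2906 = (-55 - 5) + 2906 = -60 + 2906 = 2846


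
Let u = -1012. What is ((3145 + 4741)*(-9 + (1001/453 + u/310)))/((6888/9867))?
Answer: -4577877062473/40303410 ≈ -1.1359e+5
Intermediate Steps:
((3145 + 4741)*(-9 + (1001/453 + u/310)))/((6888/9867)) = ((3145 + 4741)*(-9 + (1001/453 - 1012/310)))/((6888/9867)) = (7886*(-9 + (1001*(1/453) - 1012*1/310)))/((6888*(1/9867))) = (7886*(-9 + (1001/453 - 506/155)))/(2296/3289) = (7886*(-9 - 74063/70215))*(3289/2296) = (7886*(-705998/70215))*(3289/2296) = -5567500228/70215*3289/2296 = -4577877062473/40303410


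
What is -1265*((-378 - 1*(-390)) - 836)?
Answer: 1042360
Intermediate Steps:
-1265*((-378 - 1*(-390)) - 836) = -1265*((-378 + 390) - 836) = -1265*(12 - 836) = -1265*(-824) = 1042360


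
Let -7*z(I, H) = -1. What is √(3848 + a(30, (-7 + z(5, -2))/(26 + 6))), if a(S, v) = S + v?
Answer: 233*√14/14 ≈ 62.272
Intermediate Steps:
z(I, H) = ⅐ (z(I, H) = -⅐*(-1) = ⅐)
√(3848 + a(30, (-7 + z(5, -2))/(26 + 6))) = √(3848 + (30 + (-7 + ⅐)/(26 + 6))) = √(3848 + (30 - 48/7/32)) = √(3848 + (30 - 48/7*1/32)) = √(3848 + (30 - 3/14)) = √(3848 + 417/14) = √(54289/14) = 233*√14/14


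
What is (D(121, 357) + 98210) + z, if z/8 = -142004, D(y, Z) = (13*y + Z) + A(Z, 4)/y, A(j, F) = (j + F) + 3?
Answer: -125342568/121 ≈ -1.0359e+6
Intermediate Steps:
A(j, F) = 3 + F + j (A(j, F) = (F + j) + 3 = 3 + F + j)
D(y, Z) = Z + 13*y + (7 + Z)/y (D(y, Z) = (13*y + Z) + (3 + 4 + Z)/y = (Z + 13*y) + (7 + Z)/y = Z + 13*y + (7 + Z)/y)
z = -1136032 (z = 8*(-142004) = -1136032)
(D(121, 357) + 98210) + z = ((7 + 357 + 121*(357 + 13*121))/121 + 98210) - 1136032 = ((7 + 357 + 121*(357 + 1573))/121 + 98210) - 1136032 = ((7 + 357 + 121*1930)/121 + 98210) - 1136032 = ((7 + 357 + 233530)/121 + 98210) - 1136032 = ((1/121)*233894 + 98210) - 1136032 = (233894/121 + 98210) - 1136032 = 12117304/121 - 1136032 = -125342568/121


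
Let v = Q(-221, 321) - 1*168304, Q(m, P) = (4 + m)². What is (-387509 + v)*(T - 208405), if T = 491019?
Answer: -143772524536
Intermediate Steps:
v = -121215 (v = (4 - 221)² - 1*168304 = (-217)² - 168304 = 47089 - 168304 = -121215)
(-387509 + v)*(T - 208405) = (-387509 - 121215)*(491019 - 208405) = -508724*282614 = -143772524536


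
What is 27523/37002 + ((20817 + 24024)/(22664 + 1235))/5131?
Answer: 482384035267/648199814934 ≈ 0.74419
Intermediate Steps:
27523/37002 + ((20817 + 24024)/(22664 + 1235))/5131 = 27523*(1/37002) + (44841/23899)*(1/5131) = 27523/37002 + (44841*(1/23899))*(1/5131) = 27523/37002 + (44841/23899)*(1/5131) = 27523/37002 + 44841/122625769 = 482384035267/648199814934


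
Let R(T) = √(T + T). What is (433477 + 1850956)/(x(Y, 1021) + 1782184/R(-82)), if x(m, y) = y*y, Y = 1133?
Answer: 97636851459073/45348057730185 + 2035639970836*I*√41/45348057730185 ≈ 2.1531 + 0.28743*I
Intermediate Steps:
R(T) = √2*√T (R(T) = √(2*T) = √2*√T)
x(m, y) = y²
(433477 + 1850956)/(x(Y, 1021) + 1782184/R(-82)) = (433477 + 1850956)/(1021² + 1782184/((√2*√(-82)))) = 2284433/(1042441 + 1782184/((√2*(I*√82)))) = 2284433/(1042441 + 1782184/((2*I*√41))) = 2284433/(1042441 + 1782184*(-I*√41/82)) = 2284433/(1042441 - 891092*I*√41/41)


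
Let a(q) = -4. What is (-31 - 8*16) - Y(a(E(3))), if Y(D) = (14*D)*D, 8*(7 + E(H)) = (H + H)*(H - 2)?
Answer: -383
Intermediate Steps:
E(H) = -7 + H*(-2 + H)/4 (E(H) = -7 + ((H + H)*(H - 2))/8 = -7 + ((2*H)*(-2 + H))/8 = -7 + (2*H*(-2 + H))/8 = -7 + H*(-2 + H)/4)
Y(D) = 14*D²
(-31 - 8*16) - Y(a(E(3))) = (-31 - 8*16) - 14*(-4)² = (-31 - 128) - 14*16 = -159 - 1*224 = -159 - 224 = -383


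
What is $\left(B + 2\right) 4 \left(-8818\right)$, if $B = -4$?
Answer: $70544$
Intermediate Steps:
$\left(B + 2\right) 4 \left(-8818\right) = \left(-4 + 2\right) 4 \left(-8818\right) = \left(-2\right) 4 \left(-8818\right) = \left(-8\right) \left(-8818\right) = 70544$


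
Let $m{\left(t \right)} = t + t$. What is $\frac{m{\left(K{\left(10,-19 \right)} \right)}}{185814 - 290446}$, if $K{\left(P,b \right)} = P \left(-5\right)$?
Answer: $\frac{25}{26158} \approx 0.00095573$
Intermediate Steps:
$K{\left(P,b \right)} = - 5 P$
$m{\left(t \right)} = 2 t$
$\frac{m{\left(K{\left(10,-19 \right)} \right)}}{185814 - 290446} = \frac{2 \left(\left(-5\right) 10\right)}{185814 - 290446} = \frac{2 \left(-50\right)}{-104632} = \left(-100\right) \left(- \frac{1}{104632}\right) = \frac{25}{26158}$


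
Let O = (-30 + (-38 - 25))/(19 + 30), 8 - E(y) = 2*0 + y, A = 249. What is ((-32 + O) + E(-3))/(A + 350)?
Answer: -1122/29351 ≈ -0.038227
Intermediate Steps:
E(y) = 8 - y (E(y) = 8 - (2*0 + y) = 8 - (0 + y) = 8 - y)
O = -93/49 (O = (-30 - 63)/49 = -93*1/49 = -93/49 ≈ -1.8980)
((-32 + O) + E(-3))/(A + 350) = ((-32 - 93/49) + (8 - 1*(-3)))/(249 + 350) = (-1661/49 + (8 + 3))/599 = (-1661/49 + 11)*(1/599) = -1122/49*1/599 = -1122/29351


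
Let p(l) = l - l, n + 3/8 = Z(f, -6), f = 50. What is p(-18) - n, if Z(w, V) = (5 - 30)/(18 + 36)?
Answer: 181/216 ≈ 0.83796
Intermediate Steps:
Z(w, V) = -25/54
n = -181/216 (n = -3/8 - 25/54 = -181/216 ≈ -0.83796)
p(l) = 0
p(-18) - n = 0 - 1*(-181/216) = 0 + 181/216 = 181/216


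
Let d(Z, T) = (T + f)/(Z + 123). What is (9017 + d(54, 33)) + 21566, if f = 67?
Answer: 5413291/177 ≈ 30584.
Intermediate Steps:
d(Z, T) = (67 + T)/(123 + Z) (d(Z, T) = (T + 67)/(Z + 123) = (67 + T)/(123 + Z))
(9017 + d(54, 33)) + 21566 = (9017 + (67 + 33)/(123 + 54)) + 21566 = (9017 + 100/177) + 21566 = 1596109/177 + 21566 = 5413291/177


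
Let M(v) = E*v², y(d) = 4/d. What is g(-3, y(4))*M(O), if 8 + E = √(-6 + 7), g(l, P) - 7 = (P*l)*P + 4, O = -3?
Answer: -504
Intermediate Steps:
g(l, P) = 11 + l*P² (g(l, P) = 7 + ((P*l)*P + 4) = 7 + (l*P² + 4) = 7 + (4 + l*P²) = 11 + l*P²)
E = -7 (E = -8 + √(-6 + 7) = -8 + √1 = -8 + 1 = -7)
M(v) = -7*v²
g(-3, y(4))*M(O) = (11 - 3*1²)*(-7*(-3)²) = (11 - 3*1²)*(-7*9) = (11 - 3*1²)*(-63) = (11 - 3*1)*(-63) = (11 - 3)*(-63) = 8*(-63) = -504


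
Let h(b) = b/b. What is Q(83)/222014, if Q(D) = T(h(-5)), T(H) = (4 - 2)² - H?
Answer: 3/222014 ≈ 1.3513e-5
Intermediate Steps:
h(b) = 1
T(H) = 4 - H (T(H) = 2² - H = 4 - H)
Q(D) = 3 (Q(D) = 4 - 1*1 = 4 - 1 = 3)
Q(83)/222014 = 3/222014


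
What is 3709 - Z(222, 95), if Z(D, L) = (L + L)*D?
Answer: -38471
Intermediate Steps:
Z(D, L) = 2*D*L (Z(D, L) = (2*L)*D = 2*D*L)
3709 - Z(222, 95) = 3709 - 2*222*95 = 3709 - 1*42180 = 3709 - 42180 = -38471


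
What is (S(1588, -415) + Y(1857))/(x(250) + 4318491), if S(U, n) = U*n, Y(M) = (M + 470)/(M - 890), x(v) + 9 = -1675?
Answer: -637270013/4174352369 ≈ -0.15266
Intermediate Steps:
x(v) = -1684 (x(v) = -9 - 1675 = -1684)
Y(M) = (470 + M)/(-890 + M)
(S(1588, -415) + Y(1857))/(x(250) + 4318491) = (1588*(-415) + (470 + 1857)/(-890 + 1857))/(-1684 + 4318491) = (-659020 + 2327/967)/4316807 = (-659020 + (1/967)*2327)*(1/4316807) = (-659020 + 2327/967)*(1/4316807) = -637270013/967*1/4316807 = -637270013/4174352369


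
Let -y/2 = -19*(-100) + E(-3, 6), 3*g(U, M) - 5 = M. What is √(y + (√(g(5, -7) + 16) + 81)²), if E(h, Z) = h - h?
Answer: √(24987 + 486*√138)/3 ≈ 58.401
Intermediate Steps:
g(U, M) = 5/3 + M/3
E(h, Z) = 0
y = -3800 (y = -2*(-19*(-100) + 0) = -2*(1900 + 0) = -2*1900 = -3800)
√(y + (√(g(5, -7) + 16) + 81)²) = √(-3800 + (√((5/3 + (⅓)*(-7)) + 16) + 81)²) = √(-3800 + (√((5/3 - 7/3) + 16) + 81)²) = √(-3800 + (√(-⅔ + 16) + 81)²) = √(-3800 + (√(46/3) + 81)²) = √(-3800 + (√138/3 + 81)²) = √(-3800 + (81 + √138/3)²)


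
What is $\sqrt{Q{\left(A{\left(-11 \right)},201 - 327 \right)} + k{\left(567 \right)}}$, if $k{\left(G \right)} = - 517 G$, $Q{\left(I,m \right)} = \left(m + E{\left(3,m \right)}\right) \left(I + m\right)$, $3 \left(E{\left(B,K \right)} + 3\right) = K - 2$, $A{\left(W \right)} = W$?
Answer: $\frac{i \sqrt{2426586}}{3} \approx 519.25 i$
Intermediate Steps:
$E{\left(B,K \right)} = - \frac{11}{3} + \frac{K}{3}$ ($E{\left(B,K \right)} = -3 + \frac{K - 2}{3} = -3 + \frac{-2 + K}{3} = -3 + \left(- \frac{2}{3} + \frac{K}{3}\right) = - \frac{11}{3} + \frac{K}{3}$)
$Q{\left(I,m \right)} = \left(- \frac{11}{3} + \frac{4 m}{3}\right) \left(I + m\right)$ ($Q{\left(I,m \right)} = \left(m + \left(- \frac{11}{3} + \frac{m}{3}\right)\right) \left(I + m\right) = \left(- \frac{11}{3} + \frac{4 m}{3}\right) \left(I + m\right)$)
$\sqrt{Q{\left(A{\left(-11 \right)},201 - 327 \right)} + k{\left(567 \right)}} = \sqrt{\left(\left(- \frac{11}{3}\right) \left(-11\right) - \frac{11 \left(201 - 327\right)}{3} + \frac{4 \left(201 - 327\right)^{2}}{3} + \frac{4}{3} \left(-11\right) \left(201 - 327\right)\right) - 293139} = \sqrt{\left(\frac{121}{3} - -462 + \frac{4 \left(-126\right)^{2}}{3} + \frac{4}{3} \left(-11\right) \left(-126\right)\right) - 293139} = \sqrt{\left(\frac{121}{3} + 462 + \frac{4}{3} \cdot 15876 + 1848\right) - 293139} = \sqrt{\left(\frac{121}{3} + 462 + 21168 + 1848\right) - 293139} = \sqrt{\frac{70555}{3} - 293139} = \sqrt{- \frac{808862}{3}} = \frac{i \sqrt{2426586}}{3}$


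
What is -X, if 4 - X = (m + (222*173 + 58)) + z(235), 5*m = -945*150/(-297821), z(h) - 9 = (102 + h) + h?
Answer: 11627258011/297821 ≈ 39041.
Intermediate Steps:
z(h) = 111 + 2*h (z(h) = 9 + ((102 + h) + h) = 9 + (102 + 2*h) = 111 + 2*h)
m = 28350/297821 (m = (-945*150/(-297821))/5 = (-141750*(-1/297821))/5 = (⅕)*(141750/297821) = 28350/297821 ≈ 0.095191)
X = -11627258011/297821 (X = 4 - ((28350/297821 + (222*173 + 58)) + (111 + 2*235)) = 4 - ((28350/297821 + (38406 + 58)) + (111 + 470)) = 4 - ((28350/297821 + 38464) + 581) = 4 - (11455415294/297821 + 581) = 4 - 1*11628449295/297821 = 4 - 11628449295/297821 = -11627258011/297821 ≈ -39041.)
-X = -1*(-11627258011/297821) = 11627258011/297821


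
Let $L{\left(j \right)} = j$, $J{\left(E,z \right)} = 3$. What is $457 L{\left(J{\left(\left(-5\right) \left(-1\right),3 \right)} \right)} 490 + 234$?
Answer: $672024$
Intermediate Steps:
$457 L{\left(J{\left(\left(-5\right) \left(-1\right),3 \right)} \right)} 490 + 234 = 457 \cdot 3 \cdot 490 + 234 = 1371 \cdot 490 + 234 = 671790 + 234 = 672024$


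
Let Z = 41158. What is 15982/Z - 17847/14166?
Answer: -28230323/32391346 ≈ -0.87154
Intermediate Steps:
15982/Z - 17847/14166 = 15982/41158 - 17847/14166 = 15982*(1/41158) - 17847*1/14166 = 7991/20579 - 1983/1574 = -28230323/32391346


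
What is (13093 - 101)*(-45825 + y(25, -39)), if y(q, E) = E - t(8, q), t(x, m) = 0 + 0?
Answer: -595865088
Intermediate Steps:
t(x, m) = 0
y(q, E) = E (y(q, E) = E - 1*0 = E + 0 = E)
(13093 - 101)*(-45825 + y(25, -39)) = (13093 - 101)*(-45825 - 39) = 12992*(-45864) = -595865088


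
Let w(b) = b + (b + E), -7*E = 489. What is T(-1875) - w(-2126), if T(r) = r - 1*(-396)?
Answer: 19900/7 ≈ 2842.9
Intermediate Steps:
E = -489/7 (E = -⅐*489 = -489/7 ≈ -69.857)
T(r) = 396 + r (T(r) = r + 396 = 396 + r)
w(b) = -489/7 + 2*b (w(b) = b + (b - 489/7) = b + (-489/7 + b) = -489/7 + 2*b)
T(-1875) - w(-2126) = (396 - 1875) - (-489/7 + 2*(-2126)) = -1479 - (-489/7 - 4252) = -1479 - 1*(-30253/7) = -1479 + 30253/7 = 19900/7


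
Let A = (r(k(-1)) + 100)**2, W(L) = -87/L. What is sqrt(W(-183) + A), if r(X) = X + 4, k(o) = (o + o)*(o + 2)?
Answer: sqrt(38715053)/61 ≈ 102.00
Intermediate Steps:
k(o) = 2*o*(2 + o) (k(o) = (2*o)*(2 + o) = 2*o*(2 + o))
r(X) = 4 + X
A = 10404 (A = ((4 + 2*(-1)*(2 - 1)) + 100)**2 = ((4 + 2*(-1)*1) + 100)**2 = ((4 - 2) + 100)**2 = (2 + 100)**2 = 102**2 = 10404)
sqrt(W(-183) + A) = sqrt(-87/(-183) + 10404) = sqrt(-87*(-1/183) + 10404) = sqrt(29/61 + 10404) = sqrt(634673/61) = sqrt(38715053)/61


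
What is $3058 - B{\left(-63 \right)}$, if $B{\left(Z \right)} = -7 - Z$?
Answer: $3002$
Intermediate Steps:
$3058 - B{\left(-63 \right)} = 3058 - \left(-7 - -63\right) = 3058 - \left(-7 + 63\right) = 3058 - 56 = 3002$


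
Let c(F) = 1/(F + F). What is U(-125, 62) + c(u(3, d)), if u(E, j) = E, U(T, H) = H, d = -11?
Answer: 373/6 ≈ 62.167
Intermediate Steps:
c(F) = 1/(2*F)
U(-125, 62) + c(u(3, d)) = 62 + (½)/3 = 62 + (½)*(⅓) = 62 + ⅙ = 373/6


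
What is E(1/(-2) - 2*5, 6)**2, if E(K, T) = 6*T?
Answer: 1296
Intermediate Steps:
E(1/(-2) - 2*5, 6)**2 = (6*6)**2 = 36**2 = 1296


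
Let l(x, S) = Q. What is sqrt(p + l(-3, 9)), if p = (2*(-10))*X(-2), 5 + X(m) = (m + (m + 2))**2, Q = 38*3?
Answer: sqrt(134) ≈ 11.576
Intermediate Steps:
Q = 114
l(x, S) = 114
X(m) = -5 + (2 + 2*m)**2 (X(m) = -5 + (m + (m + 2))**2 = -5 + (m + (2 + m))**2 = -5 + (2 + 2*m)**2)
p = 20 (p = (2*(-10))*(-5 + 4*(1 - 2)**2) = -20*(-5 + 4*(-1)**2) = -20*(-5 + 4*1) = -20*(-5 + 4) = -20*(-1) = 20)
sqrt(p + l(-3, 9)) = sqrt(20 + 114) = sqrt(134)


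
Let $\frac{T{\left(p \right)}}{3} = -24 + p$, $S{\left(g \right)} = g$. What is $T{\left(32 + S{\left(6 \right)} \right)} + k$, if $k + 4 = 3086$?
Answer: $3124$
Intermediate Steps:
$k = 3082$ ($k = -4 + 3086 = 3082$)
$T{\left(p \right)} = -72 + 3 p$ ($T{\left(p \right)} = 3 \left(-24 + p\right) = -72 + 3 p$)
$T{\left(32 + S{\left(6 \right)} \right)} + k = \left(-72 + 3 \left(32 + 6\right)\right) + 3082 = \left(-72 + 3 \cdot 38\right) + 3082 = \left(-72 + 114\right) + 3082 = 42 + 3082 = 3124$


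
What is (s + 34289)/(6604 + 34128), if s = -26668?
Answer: 7621/40732 ≈ 0.18710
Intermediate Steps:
(s + 34289)/(6604 + 34128) = (-26668 + 34289)/(6604 + 34128) = 7621/40732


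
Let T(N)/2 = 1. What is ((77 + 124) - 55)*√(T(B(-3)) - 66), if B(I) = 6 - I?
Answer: 1168*I ≈ 1168.0*I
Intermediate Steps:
T(N) = 2 (T(N) = 2*1 = 2)
((77 + 124) - 55)*√(T(B(-3)) - 66) = ((77 + 124) - 55)*√(2 - 66) = (201 - 55)*√(-64) = 146*(8*I) = 1168*I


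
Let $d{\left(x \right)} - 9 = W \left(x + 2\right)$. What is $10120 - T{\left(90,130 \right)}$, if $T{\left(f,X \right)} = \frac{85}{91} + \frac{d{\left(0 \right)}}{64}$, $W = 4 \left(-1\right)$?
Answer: $\frac{58933349}{5824} \approx 10119.0$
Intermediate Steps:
$W = -4$
$d{\left(x \right)} = 1 - 4 x$ ($d{\left(x \right)} = 9 - 4 \left(x + 2\right) = 9 - 4 \left(2 + x\right) = 9 - \left(8 + 4 x\right) = 1 - 4 x$)
$T{\left(f,X \right)} = \frac{5531}{5824}$ ($T{\left(f,X \right)} = \frac{85}{91} + \frac{1 - 0}{64} = 85 \cdot \frac{1}{91} + \left(1 + 0\right) \frac{1}{64} = \frac{85}{91} + 1 \cdot \frac{1}{64} = \frac{85}{91} + \frac{1}{64} = \frac{5531}{5824}$)
$10120 - T{\left(90,130 \right)} = 10120 - \frac{5531}{5824} = \frac{58933349}{5824}$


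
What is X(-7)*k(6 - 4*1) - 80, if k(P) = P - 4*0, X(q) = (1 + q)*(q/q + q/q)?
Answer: -104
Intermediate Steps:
X(q) = 2 + 2*q (X(q) = (1 + q)*(1 + 1) = (1 + q)*2 = 2 + 2*q)
k(P) = P (k(P) = P + 0 = P)
X(-7)*k(6 - 4*1) - 80 = (2 + 2*(-7))*(6 - 4*1) - 80 = (2 - 14)*(6 - 4) - 80 = -12*2 - 80 = -24 - 80 = -104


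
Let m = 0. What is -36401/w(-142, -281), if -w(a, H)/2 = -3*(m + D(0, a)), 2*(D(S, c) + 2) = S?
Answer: 36401/12 ≈ 3033.4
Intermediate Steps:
D(S, c) = -2 + S/2
w(a, H) = -12 (w(a, H) = -(-6)*(0 + (-2 + (½)*0)) = -(-6)*(0 + (-2 + 0)) = -(-6)*(0 - 2) = -(-6)*(-2) = -2*6 = -12)
-36401/w(-142, -281) = -36401/(-12) = -36401*(-1/12) = 36401/12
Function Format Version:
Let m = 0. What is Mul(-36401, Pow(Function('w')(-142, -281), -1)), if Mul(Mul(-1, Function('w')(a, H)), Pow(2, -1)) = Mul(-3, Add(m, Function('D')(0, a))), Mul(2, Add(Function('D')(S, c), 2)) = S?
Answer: Rational(36401, 12) ≈ 3033.4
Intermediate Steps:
Function('D')(S, c) = Add(-2, Mul(Rational(1, 2), S))
Function('w')(a, H) = -12 (Function('w')(a, H) = Mul(-2, Mul(-3, Add(0, Add(-2, Mul(Rational(1, 2), 0))))) = Mul(-2, Mul(-3, Add(0, Add(-2, 0)))) = Mul(-2, Mul(-3, Add(0, -2))) = Mul(-2, Mul(-3, -2)) = Mul(-2, 6) = -12)
Mul(-36401, Pow(Function('w')(-142, -281), -1)) = Mul(-36401, Pow(-12, -1)) = Mul(-36401, Rational(-1, 12)) = Rational(36401, 12)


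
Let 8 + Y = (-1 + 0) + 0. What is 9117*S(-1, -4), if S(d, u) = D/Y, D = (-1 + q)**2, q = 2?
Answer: -1013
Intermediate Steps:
Y = -9 (Y = -8 + ((-1 + 0) + 0) = -8 + (-1 + 0) = -8 - 1 = -9)
D = 1 (D = (-1 + 2)**2 = 1**2 = 1)
S(d, u) = -1/9 (S(d, u) = 1/(-9) = 1*(-1/9) = -1/9)
9117*S(-1, -4) = 9117*(-1/9) = -1013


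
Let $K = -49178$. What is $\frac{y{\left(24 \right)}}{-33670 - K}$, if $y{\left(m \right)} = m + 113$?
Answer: $\frac{137}{15508} \approx 0.0088342$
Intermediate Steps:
$y{\left(m \right)} = 113 + m$
$\frac{y{\left(24 \right)}}{-33670 - K} = \frac{113 + 24}{-33670 - -49178} = \frac{137}{-33670 + 49178} = \frac{137}{15508}$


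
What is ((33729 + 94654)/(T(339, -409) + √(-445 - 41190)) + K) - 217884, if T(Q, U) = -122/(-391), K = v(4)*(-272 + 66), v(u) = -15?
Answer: -1367203935103420/6365215319 - 19627321423*I*√41635/6365215319 ≈ -2.1479e+5 - 629.18*I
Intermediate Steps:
K = 3090 (K = -15*(-272 + 66) = -15*(-206) = 3090)
T(Q, U) = 122/391 (T(Q, U) = -122*(-1/391) = 122/391)
((33729 + 94654)/(T(339, -409) + √(-445 - 41190)) + K) - 217884 = ((33729 + 94654)/(122/391 + √(-445 - 41190)) + 3090) - 217884 = (128383/(122/391 + √(-41635)) + 3090) - 217884 = (128383/(122/391 + I*√41635) + 3090) - 217884 = (3090 + 128383/(122/391 + I*√41635)) - 217884 = -214794 + 128383/(122/391 + I*√41635)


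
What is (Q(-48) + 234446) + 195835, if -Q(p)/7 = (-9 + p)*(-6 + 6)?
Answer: 430281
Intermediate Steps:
Q(p) = 0 (Q(p) = -7*(-9 + p)*(-6 + 6) = -7*(-9 + p)*0 = -7*0 = 0)
(Q(-48) + 234446) + 195835 = (0 + 234446) + 195835 = 234446 + 195835 = 430281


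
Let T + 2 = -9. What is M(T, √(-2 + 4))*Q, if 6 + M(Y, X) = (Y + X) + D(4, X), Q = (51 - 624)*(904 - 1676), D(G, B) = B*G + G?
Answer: -5750628 + 2211780*√2 ≈ -2.6227e+6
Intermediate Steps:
T = -11 (T = -2 - 9 = -11)
D(G, B) = G + B*G
Q = 442356 (Q = -573*(-772) = 442356)
M(Y, X) = -2 + Y + 5*X (M(Y, X) = -6 + ((Y + X) + 4*(1 + X)) = -6 + ((X + Y) + (4 + 4*X)) = -6 + (4 + Y + 5*X) = -2 + Y + 5*X)
M(T, √(-2 + 4))*Q = (-2 - 11 + 5*√(-2 + 4))*442356 = (-2 - 11 + 5*√2)*442356 = (-13 + 5*√2)*442356 = -5750628 + 2211780*√2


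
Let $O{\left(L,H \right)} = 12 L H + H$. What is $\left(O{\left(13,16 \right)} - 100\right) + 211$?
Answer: $2623$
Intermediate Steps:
$O{\left(L,H \right)} = H + 12 H L$ ($O{\left(L,H \right)} = 12 H L + H = H + 12 H L$)
$\left(O{\left(13,16 \right)} - 100\right) + 211 = \left(16 \left(1 + 12 \cdot 13\right) - 100\right) + 211 = \left(16 \left(1 + 156\right) - 100\right) + 211 = \left(16 \cdot 157 - 100\right) + 211 = \left(2512 - 100\right) + 211 = 2412 + 211 = 2623$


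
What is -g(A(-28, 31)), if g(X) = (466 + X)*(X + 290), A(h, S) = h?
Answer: -114756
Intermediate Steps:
g(X) = (290 + X)*(466 + X) (g(X) = (466 + X)*(290 + X) = (290 + X)*(466 + X))
-g(A(-28, 31)) = -(135140 + (-28)**2 + 756*(-28)) = -(135140 + 784 - 21168) = -1*114756 = -114756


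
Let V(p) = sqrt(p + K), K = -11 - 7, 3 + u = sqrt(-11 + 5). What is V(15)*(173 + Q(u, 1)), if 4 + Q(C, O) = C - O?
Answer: I*sqrt(3)*(165 + I*sqrt(6)) ≈ -4.2426 + 285.79*I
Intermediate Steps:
u = -3 + I*sqrt(6) (u = -3 + sqrt(-11 + 5) = -3 + sqrt(-6) = -3 + I*sqrt(6) ≈ -3.0 + 2.4495*I)
K = -18
V(p) = sqrt(-18 + p) (V(p) = sqrt(p - 18) = sqrt(-18 + p))
Q(C, O) = -4 + C - O (Q(C, O) = -4 + (C - O) = -4 + C - O)
V(15)*(173 + Q(u, 1)) = sqrt(-18 + 15)*(173 + (-4 + (-3 + I*sqrt(6)) - 1*1)) = sqrt(-3)*(173 + (-4 + (-3 + I*sqrt(6)) - 1)) = (I*sqrt(3))*(173 + (-8 + I*sqrt(6))) = (I*sqrt(3))*(165 + I*sqrt(6)) = I*sqrt(3)*(165 + I*sqrt(6))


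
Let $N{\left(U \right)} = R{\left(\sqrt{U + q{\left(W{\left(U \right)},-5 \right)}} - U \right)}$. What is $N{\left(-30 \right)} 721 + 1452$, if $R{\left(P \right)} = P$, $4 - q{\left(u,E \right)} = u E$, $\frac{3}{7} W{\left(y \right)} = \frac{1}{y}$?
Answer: $23082 + \frac{3605 i \sqrt{38}}{6} \approx 23082.0 + 3703.8 i$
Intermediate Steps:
$W{\left(y \right)} = \frac{7}{3 y}$
$q{\left(u,E \right)} = 4 - E u$ ($q{\left(u,E \right)} = 4 - u E = 4 - E u$)
$N{\left(U \right)} = \sqrt{4 + U + \frac{35}{3 U}} - U$ ($N{\left(U \right)} = \sqrt{U + \left(4 - - 5 \frac{7}{3 U}\right)} - U = \sqrt{U + \left(4 + \frac{35}{3 U}\right)} - U = \sqrt{4 + U + \frac{35}{3 U}} - U$)
$N{\left(-30 \right)} 721 + 1452 = \left(\left(-1\right) \left(-30\right) + \frac{\sqrt{36 + 9 \left(-30\right) + \frac{105}{-30}}}{3}\right) 721 + 1452 = \left(30 + \frac{\sqrt{36 - 270 + 105 \left(- \frac{1}{30}\right)}}{3}\right) 721 + 1452 = \left(30 + \frac{\sqrt{36 - 270 - \frac{7}{2}}}{3}\right) 721 + 1452 = \left(30 + \frac{\sqrt{- \frac{475}{2}}}{3}\right) 721 + 1452 = \left(30 + \frac{\frac{5}{2} i \sqrt{38}}{3}\right) 721 + 1452 = \left(30 + \frac{5 i \sqrt{38}}{6}\right) 721 + 1452 = \left(21630 + \frac{3605 i \sqrt{38}}{6}\right) + 1452 = 23082 + \frac{3605 i \sqrt{38}}{6}$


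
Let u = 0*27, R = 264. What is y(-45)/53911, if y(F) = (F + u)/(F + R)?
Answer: -15/3935503 ≈ -3.8115e-6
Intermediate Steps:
u = 0
y(F) = F/(264 + F) (y(F) = (F + 0)/(F + 264) = F/(264 + F))
y(-45)/53911 = -45/(264 - 45)/53911 = -45/219*(1/53911) = -45*1/219*(1/53911) = -15/73*1/53911 = -15/3935503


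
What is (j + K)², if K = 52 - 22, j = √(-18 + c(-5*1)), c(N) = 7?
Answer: (30 + I*√11)² ≈ 889.0 + 199.0*I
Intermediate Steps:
j = I*√11 (j = √(-18 + 7) = √(-11) = I*√11 ≈ 3.3166*I)
K = 30
(j + K)² = (I*√11 + 30)² = (30 + I*√11)²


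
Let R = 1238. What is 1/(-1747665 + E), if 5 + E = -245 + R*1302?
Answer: -1/136039 ≈ -7.3508e-6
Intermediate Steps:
E = 1611626 (E = -5 + (-245 + 1238*1302) = -5 + (-245 + 1611876) = -5 + 1611631 = 1611626)
1/(-1747665 + E) = 1/(-1747665 + 1611626) = 1/(-136039) = -1/136039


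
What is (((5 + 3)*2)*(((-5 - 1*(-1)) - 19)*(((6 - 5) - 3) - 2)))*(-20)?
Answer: -29440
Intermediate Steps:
(((5 + 3)*2)*(((-5 - 1*(-1)) - 19)*(((6 - 5) - 3) - 2)))*(-20) = ((8*2)*(((-5 + 1) - 19)*((1 - 3) - 2)))*(-20) = (16*((-4 - 19)*(-2 - 2)))*(-20) = (16*(-23*(-4)))*(-20) = (16*92)*(-20) = 1472*(-20) = -29440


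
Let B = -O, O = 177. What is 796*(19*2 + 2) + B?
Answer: 31663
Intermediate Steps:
B = -177 (B = -1*177 = -177)
796*(19*2 + 2) + B = 796*(19*2 + 2) - 177 = 796*(38 + 2) - 177 = 796*40 - 177 = 31840 - 177 = 31663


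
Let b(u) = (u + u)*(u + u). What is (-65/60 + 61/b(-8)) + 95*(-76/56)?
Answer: -697663/5376 ≈ -129.77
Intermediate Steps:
b(u) = 4*u² (b(u) = (2*u)*(2*u) = 4*u²)
(-65/60 + 61/b(-8)) + 95*(-76/56) = (-65/60 + 61/((4*(-8)²))) + 95*(-76/56) = (-65*1/60 + 61/((4*64))) + 95*(-76*1/56) = (-13/12 + 61/256) + 95*(-19/14) = (-13/12 + 61*(1/256)) - 1805/14 = (-13/12 + 61/256) - 1805/14 = -649/768 - 1805/14 = -697663/5376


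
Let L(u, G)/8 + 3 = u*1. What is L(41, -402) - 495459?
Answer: -495155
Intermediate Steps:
L(u, G) = -24 + 8*u (L(u, G) = -24 + 8*(u*1) = -24 + 8*u)
L(41, -402) - 495459 = (-24 + 8*41) - 495459 = (-24 + 328) - 495459 = 304 - 495459 = -495155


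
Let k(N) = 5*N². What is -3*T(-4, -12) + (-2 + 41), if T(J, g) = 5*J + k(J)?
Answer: -141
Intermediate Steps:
T(J, g) = 5*J + 5*J²
-3*T(-4, -12) + (-2 + 41) = -15*(-4)*(1 - 4) + (-2 + 41) = -15*(-4)*(-3) + 39 = -3*60 + 39 = -180 + 39 = -141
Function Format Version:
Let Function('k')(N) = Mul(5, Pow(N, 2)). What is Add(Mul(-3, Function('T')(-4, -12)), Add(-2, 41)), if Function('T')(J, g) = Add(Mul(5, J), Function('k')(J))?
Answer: -141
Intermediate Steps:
Function('T')(J, g) = Add(Mul(5, J), Mul(5, Pow(J, 2)))
Add(Mul(-3, Function('T')(-4, -12)), Add(-2, 41)) = Add(Mul(-3, Mul(5, -4, Add(1, -4))), Add(-2, 41)) = Add(Mul(-3, Mul(5, -4, -3)), 39) = Add(Mul(-3, 60), 39) = Add(-180, 39) = -141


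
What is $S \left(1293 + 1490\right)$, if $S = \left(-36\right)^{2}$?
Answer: $3606768$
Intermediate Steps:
$S = 1296$
$S \left(1293 + 1490\right) = 1296 \left(1293 + 1490\right) = 1296 \cdot 2783 = 3606768$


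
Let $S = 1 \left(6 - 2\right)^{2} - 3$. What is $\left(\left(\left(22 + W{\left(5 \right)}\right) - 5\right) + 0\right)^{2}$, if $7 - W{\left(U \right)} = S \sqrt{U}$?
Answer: $1421 - 624 \sqrt{5} \approx 25.694$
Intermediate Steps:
$S = 13$ ($S = 1 \cdot 4^{2} - 3 = 1 \cdot 16 - 3 = 16 - 3 = 13$)
$W{\left(U \right)} = 7 - 13 \sqrt{U}$
$\left(\left(\left(22 + W{\left(5 \right)}\right) - 5\right) + 0\right)^{2} = \left(\left(\left(22 + \left(7 - 13 \sqrt{5}\right)\right) - 5\right) + 0\right)^{2} = \left(\left(\left(29 - 13 \sqrt{5}\right) - 5\right) + 0\right)^{2} = \left(\left(24 - 13 \sqrt{5}\right) + 0\right)^{2} = \left(24 - 13 \sqrt{5}\right)^{2}$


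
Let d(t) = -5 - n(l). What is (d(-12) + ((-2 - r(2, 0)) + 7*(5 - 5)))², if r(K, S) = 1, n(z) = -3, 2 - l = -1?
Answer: 25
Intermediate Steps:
l = 3 (l = 2 - 1*(-1) = 2 + 1 = 3)
d(t) = -2 (d(t) = -5 - 1*(-3) = -5 + 3 = -2)
(d(-12) + ((-2 - r(2, 0)) + 7*(5 - 5)))² = (-2 + ((-2 - 1*1) + 7*(5 - 5)))² = (-2 + ((-2 - 1) + 7*0))² = (-2 + (-3 + 0))² = (-2 - 3)² = (-5)² = 25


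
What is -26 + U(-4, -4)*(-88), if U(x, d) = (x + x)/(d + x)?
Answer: -114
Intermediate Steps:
U(x, d) = 2*x/(d + x) (U(x, d) = (2*x)/(d + x) = 2*x/(d + x))
-26 + U(-4, -4)*(-88) = -26 + (2*(-4)/(-4 - 4))*(-88) = -26 + (2*(-4)/(-8))*(-88) = -26 + (2*(-4)*(-⅛))*(-88) = -26 + 1*(-88) = -26 - 88 = -114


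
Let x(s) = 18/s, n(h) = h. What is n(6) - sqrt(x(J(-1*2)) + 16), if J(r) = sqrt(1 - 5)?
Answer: 6 - sqrt(16 - 9*I) ≈ 1.8553 + 1.0857*I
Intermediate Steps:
J(r) = 2*I (J(r) = sqrt(-4) = 2*I)
n(6) - sqrt(x(J(-1*2)) + 16) = 6 - sqrt(18/((2*I)) + 16) = 6 - sqrt(18*(-I/2) + 16) = 6 - sqrt(-9*I + 16) = 6 - sqrt(16 - 9*I)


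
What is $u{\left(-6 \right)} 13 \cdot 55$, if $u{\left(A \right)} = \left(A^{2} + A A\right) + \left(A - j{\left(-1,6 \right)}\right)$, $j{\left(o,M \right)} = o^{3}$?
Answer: $47905$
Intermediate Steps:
$u{\left(A \right)} = 1 + A + 2 A^{2}$ ($u{\left(A \right)} = \left(A^{2} + A A\right) + \left(A - \left(-1\right)^{3}\right) = \left(A^{2} + A^{2}\right) + \left(A - -1\right) = 2 A^{2} + \left(A + 1\right) = 2 A^{2} + \left(1 + A\right) = 1 + A + 2 A^{2}$)
$u{\left(-6 \right)} 13 \cdot 55 = \left(1 - 6 + 2 \left(-6\right)^{2}\right) 13 \cdot 55 = \left(1 - 6 + 2 \cdot 36\right) 13 \cdot 55 = \left(1 - 6 + 72\right) 13 \cdot 55 = 67 \cdot 13 \cdot 55 = 871 \cdot 55 = 47905$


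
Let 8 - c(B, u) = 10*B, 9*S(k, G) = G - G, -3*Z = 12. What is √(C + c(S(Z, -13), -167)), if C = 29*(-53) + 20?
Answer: I*√1509 ≈ 38.846*I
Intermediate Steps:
Z = -4 (Z = -⅓*12 = -4)
S(k, G) = 0 (S(k, G) = (G - G)/9 = (⅑)*0 = 0)
c(B, u) = 8 - 10*B
C = -1517 (C = -1537 + 20 = -1517)
√(C + c(S(Z, -13), -167)) = √(-1517 + (8 - 10*0)) = √(-1517 + (8 + 0)) = √(-1517 + 8) = √(-1509) = I*√1509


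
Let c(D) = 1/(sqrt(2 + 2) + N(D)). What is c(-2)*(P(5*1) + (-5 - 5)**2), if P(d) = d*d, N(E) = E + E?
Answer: -125/2 ≈ -62.500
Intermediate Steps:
N(E) = 2*E
c(D) = 1/(2 + 2*D) (c(D) = 1/(sqrt(2 + 2) + 2*D) = 1/(sqrt(4) + 2*D) = 1/(2 + 2*D))
P(d) = d**2
c(-2)*(P(5*1) + (-5 - 5)**2) = (1/(2*(1 - 2)))*((5*1)**2 + (-5 - 5)**2) = ((1/2)/(-1))*(5**2 + (-10)**2) = ((1/2)*(-1))*(25 + 100) = -1/2*125 = -125/2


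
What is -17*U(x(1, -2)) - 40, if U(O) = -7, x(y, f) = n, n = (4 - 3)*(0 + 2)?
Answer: 79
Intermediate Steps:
n = 2 (n = 1*2 = 2)
x(y, f) = 2
-17*U(x(1, -2)) - 40 = -17*(-7) - 40 = 119 - 40 = 79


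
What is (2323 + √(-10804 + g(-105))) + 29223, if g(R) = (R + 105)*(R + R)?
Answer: 31546 + 2*I*√2701 ≈ 31546.0 + 103.94*I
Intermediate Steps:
g(R) = 2*R*(105 + R) (g(R) = (105 + R)*(2*R) = 2*R*(105 + R))
(2323 + √(-10804 + g(-105))) + 29223 = (2323 + √(-10804 + 2*(-105)*(105 - 105))) + 29223 = (2323 + √(-10804 + 2*(-105)*0)) + 29223 = (2323 + √(-10804 + 0)) + 29223 = (2323 + √(-10804)) + 29223 = (2323 + 2*I*√2701) + 29223 = 31546 + 2*I*√2701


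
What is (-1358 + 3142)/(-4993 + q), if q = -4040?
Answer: -1784/9033 ≈ -0.19750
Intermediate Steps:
(-1358 + 3142)/(-4993 + q) = (-1358 + 3142)/(-4993 - 4040) = 1784/(-9033) = 1784*(-1/9033) = -1784/9033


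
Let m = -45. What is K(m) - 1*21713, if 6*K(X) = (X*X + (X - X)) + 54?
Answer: -42733/2 ≈ -21367.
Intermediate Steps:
K(X) = 9 + X**2/6 (K(X) = ((X*X + (X - X)) + 54)/6 = ((X**2 + 0) + 54)/6 = (X**2 + 54)/6 = (54 + X**2)/6 = 9 + X**2/6)
K(m) - 1*21713 = (9 + (1/6)*(-45)**2) - 1*21713 = (9 + (1/6)*2025) - 21713 = (9 + 675/2) - 21713 = 693/2 - 21713 = -42733/2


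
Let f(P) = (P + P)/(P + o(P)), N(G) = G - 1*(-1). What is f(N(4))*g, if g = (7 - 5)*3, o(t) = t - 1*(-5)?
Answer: 4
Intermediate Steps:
o(t) = 5 + t (o(t) = t + 5 = 5 + t)
N(G) = 1 + G (N(G) = G + 1 = 1 + G)
g = 6 (g = 2*3 = 6)
f(P) = 2*P/(5 + 2*P) (f(P) = (P + P)/(P + (5 + P)) = (2*P)/(5 + 2*P) = 2*P/(5 + 2*P))
f(N(4))*g = (2*(1 + 4)/(5 + 2*(1 + 4)))*6 = (2*5/(5 + 2*5))*6 = (2*5/(5 + 10))*6 = (2*5/15)*6 = (2*5*(1/15))*6 = (2/3)*6 = 4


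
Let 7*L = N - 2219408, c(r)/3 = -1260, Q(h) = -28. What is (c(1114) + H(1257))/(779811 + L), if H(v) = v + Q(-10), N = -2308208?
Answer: -17857/931061 ≈ -0.019179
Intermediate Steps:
c(r) = -3780 (c(r) = 3*(-1260) = -3780)
L = -4527616/7 (L = (-2308208 - 2219408)/7 = (⅐)*(-4527616) = -4527616/7 ≈ -6.4680e+5)
H(v) = -28 + v (H(v) = v - 28 = -28 + v)
(c(1114) + H(1257))/(779811 + L) = (-3780 + (-28 + 1257))/(779811 - 4527616/7) = (-3780 + 1229)/(931061/7) = -2551*7/931061 = -17857/931061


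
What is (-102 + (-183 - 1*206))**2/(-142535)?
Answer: -241081/142535 ≈ -1.6914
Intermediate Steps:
(-102 + (-183 - 1*206))**2/(-142535) = (-102 + (-183 - 206))**2*(-1/142535) = (-102 - 389)**2*(-1/142535) = (-491)**2*(-1/142535) = 241081*(-1/142535) = -241081/142535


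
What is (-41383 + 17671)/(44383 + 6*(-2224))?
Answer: -23712/31039 ≈ -0.76394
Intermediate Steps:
(-41383 + 17671)/(44383 + 6*(-2224)) = -23712/(44383 - 13344) = -23712/31039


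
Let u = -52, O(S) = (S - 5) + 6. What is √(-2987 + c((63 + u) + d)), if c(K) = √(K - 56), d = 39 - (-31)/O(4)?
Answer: √(-74675 + 5*√5)/5 ≈ 54.649*I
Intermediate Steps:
O(S) = 1 + S (O(S) = (-5 + S) + 6 = 1 + S)
d = 226/5 (d = 39 - (-31)/(1 + 4) = 39 - (-31)/5 = 39 - 1*(-31/5) = 39 + 31/5 = 226/5 ≈ 45.200)
c(K) = √(-56 + K)
√(-2987 + c((63 + u) + d)) = √(-2987 + √(-56 + ((63 - 52) + 226/5))) = √(-2987 + √(-56 + (11 + 226/5))) = √(-2987 + √(-56 + 281/5)) = √(-2987 + √(⅕)) = √(-2987 + √5/5)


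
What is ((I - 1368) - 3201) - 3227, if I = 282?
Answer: -7514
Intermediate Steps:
((I - 1368) - 3201) - 3227 = ((282 - 1368) - 3201) - 3227 = (-1086 - 3201) - 3227 = -4287 - 3227 = -7514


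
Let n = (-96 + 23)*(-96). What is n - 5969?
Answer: 1039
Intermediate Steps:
n = 7008 (n = -73*(-96) = 7008)
n - 5969 = 7008 - 5969 = 1039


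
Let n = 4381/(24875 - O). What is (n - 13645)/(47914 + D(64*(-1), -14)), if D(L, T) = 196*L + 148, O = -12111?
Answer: -504669589/1313668748 ≈ -0.38417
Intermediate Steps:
n = 4381/36986 (n = 4381/(24875 - 1*(-12111)) = 4381/(24875 + 12111) = 4381/36986 ≈ 0.11845)
D(L, T) = 148 + 196*L
(n - 13645)/(47914 + D(64*(-1), -14)) = (4381/36986 - 13645)/(47914 + (148 + 196*(64*(-1)))) = -504669589/(36986*(47914 + (148 + 196*(-64)))) = -504669589/(36986*(47914 + (148 - 12544))) = -504669589/(36986*(47914 - 12396)) = -504669589/36986/35518 = -504669589/36986*1/35518 = -504669589/1313668748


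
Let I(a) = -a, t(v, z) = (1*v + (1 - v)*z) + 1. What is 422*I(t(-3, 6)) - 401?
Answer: -9685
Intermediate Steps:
t(v, z) = 1 + v + z*(1 - v) (t(v, z) = (v + z*(1 - v)) + 1 = 1 + v + z*(1 - v))
422*I(t(-3, 6)) - 401 = 422*(-(1 - 3 + 6 - 1*(-3)*6)) - 401 = 422*(-(1 - 3 + 6 + 18)) - 401 = 422*(-1*22) - 401 = 422*(-22) - 401 = -9284 - 401 = -9685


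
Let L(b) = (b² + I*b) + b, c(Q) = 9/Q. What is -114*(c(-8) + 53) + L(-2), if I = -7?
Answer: -23591/4 ≈ -5897.8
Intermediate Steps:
L(b) = b² - 6*b (L(b) = (b² - 7*b) + b = b² - 6*b)
-114*(c(-8) + 53) + L(-2) = -114*(9/(-8) + 53) - 2*(-6 - 2) = -114*(9*(-⅛) + 53) - 2*(-8) = -114*(-9/8 + 53) + 16 = -114*415/8 + 16 = -23655/4 + 16 = -23591/4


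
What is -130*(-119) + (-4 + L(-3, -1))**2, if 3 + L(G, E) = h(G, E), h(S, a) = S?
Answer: 15570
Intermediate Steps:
L(G, E) = -3 + G
-130*(-119) + (-4 + L(-3, -1))**2 = -130*(-119) + (-4 + (-3 - 3))**2 = 15470 + (-4 - 6)**2 = 15470 + (-10)**2 = 15470 + 100 = 15570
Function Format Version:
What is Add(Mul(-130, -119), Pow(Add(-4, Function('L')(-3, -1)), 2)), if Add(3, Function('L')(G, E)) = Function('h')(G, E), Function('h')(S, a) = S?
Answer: 15570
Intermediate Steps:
Function('L')(G, E) = Add(-3, G)
Add(Mul(-130, -119), Pow(Add(-4, Function('L')(-3, -1)), 2)) = Add(Mul(-130, -119), Pow(Add(-4, Add(-3, -3)), 2)) = Add(15470, Pow(Add(-4, -6), 2)) = Add(15470, Pow(-10, 2)) = Add(15470, 100) = 15570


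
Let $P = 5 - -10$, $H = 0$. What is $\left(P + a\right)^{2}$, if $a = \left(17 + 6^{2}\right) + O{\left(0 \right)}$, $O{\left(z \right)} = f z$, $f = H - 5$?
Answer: $4624$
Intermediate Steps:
$f = -5$ ($f = 0 - 5 = -5$)
$O{\left(z \right)} = - 5 z$
$P = 15$ ($P = 5 + 10 = 15$)
$a = 53$ ($a = \left(17 + 6^{2}\right) - 0 = \left(17 + 36\right) + 0 = 53 + 0 = 53$)
$\left(P + a\right)^{2} = \left(15 + 53\right)^{2} = 68^{2} = 4624$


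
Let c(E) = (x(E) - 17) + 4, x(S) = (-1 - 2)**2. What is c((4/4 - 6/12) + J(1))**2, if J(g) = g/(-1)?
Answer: 16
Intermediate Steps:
J(g) = -g (J(g) = g*(-1) = -g)
x(S) = 9 (x(S) = (-3)**2 = 9)
c(E) = -4 (c(E) = (9 - 17) + 4 = -8 + 4 = -4)
c((4/4 - 6/12) + J(1))**2 = (-4)**2 = 16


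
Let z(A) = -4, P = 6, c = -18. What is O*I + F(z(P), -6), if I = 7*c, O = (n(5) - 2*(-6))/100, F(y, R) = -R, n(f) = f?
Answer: -771/50 ≈ -15.420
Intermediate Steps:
O = 17/100 (O = (5 - 2*(-6))/100 = (5 + 12)*(1/100) = 17*(1/100) = 17/100 ≈ 0.17000)
I = -126 (I = 7*(-18) = -126)
O*I + F(z(P), -6) = (17/100)*(-126) - 1*(-6) = -1071/50 + 6 = -771/50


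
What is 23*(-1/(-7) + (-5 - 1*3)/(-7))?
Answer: 207/7 ≈ 29.571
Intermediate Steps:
23*(-1/(-7) + (-5 - 1*3)/(-7)) = 23*(-1*(-⅐) + (-5 - 3)*(-⅐)) = 23*(⅐ - 8*(-⅐)) = 23*(⅐ + 8/7) = 23*(9/7) = 207/7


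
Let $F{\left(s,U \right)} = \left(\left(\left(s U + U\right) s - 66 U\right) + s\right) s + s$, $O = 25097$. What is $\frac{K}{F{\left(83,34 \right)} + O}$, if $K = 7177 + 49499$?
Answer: $\frac{56676}{19520801} \approx 0.0029034$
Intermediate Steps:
$K = 56676$
$F{\left(s,U \right)} = s + s \left(s - 66 U + s \left(U + U s\right)\right)$ ($F{\left(s,U \right)} = \left(\left(\left(U s + U\right) s - 66 U\right) + s\right) s + s = \left(\left(\left(U + U s\right) s - 66 U\right) + s\right) s + s = \left(\left(s \left(U + U s\right) - 66 U\right) + s\right) s + s = \left(\left(- 66 U + s \left(U + U s\right)\right) + s\right) s + s = \left(s - 66 U + s \left(U + U s\right)\right) s + s = s \left(s - 66 U + s \left(U + U s\right)\right) + s = s + s \left(s - 66 U + s \left(U + U s\right)\right)$)
$\frac{K}{F{\left(83,34 \right)} + O} = \frac{56676}{83 \left(1 + 83 - 2244 + 34 \cdot 83 + 34 \cdot 83^{2}\right) + 25097} = \frac{56676}{83 \left(1 + 83 - 2244 + 2822 + 34 \cdot 6889\right) + 25097} = \frac{56676}{83 \left(1 + 83 - 2244 + 2822 + 234226\right) + 25097} = \frac{56676}{83 \cdot 234888 + 25097} = \frac{56676}{19495704 + 25097} = \frac{56676}{19520801}$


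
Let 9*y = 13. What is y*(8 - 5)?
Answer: 13/3 ≈ 4.3333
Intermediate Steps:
y = 13/9 (y = (⅑)*13 = 13/9 ≈ 1.4444)
y*(8 - 5) = 13*(8 - 5)/9 = (13/9)*3 = 13/3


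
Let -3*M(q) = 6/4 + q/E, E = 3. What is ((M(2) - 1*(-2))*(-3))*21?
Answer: -161/2 ≈ -80.500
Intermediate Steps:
M(q) = -1/2 - q/9 (M(q) = -(6/4 + q/3)/3 = -(6*(1/4) + q*(1/3))/3 = -(3/2 + q/3)/3 = -1/2 - q/9)
((M(2) - 1*(-2))*(-3))*21 = (((-1/2 - 1/9*2) - 1*(-2))*(-3))*21 = (((-1/2 - 2/9) + 2)*(-3))*21 = ((-13/18 + 2)*(-3))*21 = ((23/18)*(-3))*21 = -23/6*21 = -161/2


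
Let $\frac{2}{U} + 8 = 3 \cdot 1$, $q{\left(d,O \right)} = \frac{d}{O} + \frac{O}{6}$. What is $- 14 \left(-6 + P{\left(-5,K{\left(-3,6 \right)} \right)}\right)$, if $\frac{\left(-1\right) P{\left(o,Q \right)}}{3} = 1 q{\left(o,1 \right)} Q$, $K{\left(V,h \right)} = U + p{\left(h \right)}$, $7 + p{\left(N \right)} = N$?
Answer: $\frac{1841}{5} \approx 368.2$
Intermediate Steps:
$p{\left(N \right)} = -7 + N$
$q{\left(d,O \right)} = \frac{O}{6} + \frac{d}{O}$ ($q{\left(d,O \right)} = \frac{d}{O} + O \frac{1}{6} = \frac{d}{O} + \frac{O}{6} = \frac{O}{6} + \frac{d}{O}$)
$U = - \frac{2}{5}$ ($U = \frac{2}{-8 + 3 \cdot 1} = \frac{2}{-8 + 3} = \frac{2}{-5} = 2 \left(- \frac{1}{5}\right) = - \frac{2}{5} \approx -0.4$)
$K{\left(V,h \right)} = - \frac{37}{5} + h$ ($K{\left(V,h \right)} = - \frac{2}{5} + \left(-7 + h\right) = - \frac{37}{5} + h$)
$P{\left(o,Q \right)} = - 3 Q \left(\frac{1}{6} + o\right)$ ($P{\left(o,Q \right)} = - 3 \cdot 1 \left(\frac{1}{6} \cdot 1 + \frac{o}{1}\right) Q = - 3 \cdot 1 \left(\frac{1}{6} + o 1\right) Q = - 3 \cdot 1 \left(\frac{1}{6} + o\right) Q = - 3 \left(\frac{1}{6} + o\right) Q = - 3 Q \left(\frac{1}{6} + o\right)$)
$- 14 \left(-6 + P{\left(-5,K{\left(-3,6 \right)} \right)}\right) = - 14 \left(-6 - \frac{\left(- \frac{37}{5} + 6\right) \left(1 + 6 \left(-5\right)\right)}{2}\right) = - 14 \left(-6 - - \frac{7 \left(1 - 30\right)}{10}\right) = - 14 \left(-6 - \left(- \frac{7}{10}\right) \left(-29\right)\right) = - 14 \left(-6 - \frac{203}{10}\right) = \left(-14\right) \left(- \frac{263}{10}\right) = \frac{1841}{5}$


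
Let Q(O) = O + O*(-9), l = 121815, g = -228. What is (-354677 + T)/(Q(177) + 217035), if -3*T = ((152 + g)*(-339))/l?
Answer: -43204987343/26265628485 ≈ -1.6449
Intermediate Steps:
Q(O) = -8*O (Q(O) = O - 9*O = -8*O)
T = -8588/121815 (T = -(152 - 228)*(-339)/(3*121815) = -(-76*(-339))/(3*121815) = -8588/121815 ≈ -0.070500)
(-354677 + T)/(Q(177) + 217035) = (-354677 - 8588/121815)/(-8*177 + 217035) = -43204987343/(121815*(-1416 + 217035)) = -43204987343/121815/215619 = -43204987343/121815*1/215619 = -43204987343/26265628485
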